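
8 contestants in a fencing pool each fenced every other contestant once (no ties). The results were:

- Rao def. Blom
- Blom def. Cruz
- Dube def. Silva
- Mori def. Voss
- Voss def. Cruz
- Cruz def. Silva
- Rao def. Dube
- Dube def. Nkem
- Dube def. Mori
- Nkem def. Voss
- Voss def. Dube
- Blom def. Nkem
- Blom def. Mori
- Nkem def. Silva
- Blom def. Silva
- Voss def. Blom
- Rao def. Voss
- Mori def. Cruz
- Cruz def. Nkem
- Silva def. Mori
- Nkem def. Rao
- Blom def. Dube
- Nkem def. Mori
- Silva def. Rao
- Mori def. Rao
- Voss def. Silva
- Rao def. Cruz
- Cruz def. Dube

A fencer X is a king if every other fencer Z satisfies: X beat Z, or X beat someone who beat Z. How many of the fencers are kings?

Cruz cannot reach Blom in two steps.
Silva cannot reach Nkem in two steps.
Nkem reaches everyone (king).
Voss reaches everyone (king).
Mori reaches everyone (king).
Blom reaches everyone (king).
Rao reaches everyone (king).
Dube cannot reach Blom in two steps.
Kings: Nkem, Voss, Mori, Blom, Rao — 5.

5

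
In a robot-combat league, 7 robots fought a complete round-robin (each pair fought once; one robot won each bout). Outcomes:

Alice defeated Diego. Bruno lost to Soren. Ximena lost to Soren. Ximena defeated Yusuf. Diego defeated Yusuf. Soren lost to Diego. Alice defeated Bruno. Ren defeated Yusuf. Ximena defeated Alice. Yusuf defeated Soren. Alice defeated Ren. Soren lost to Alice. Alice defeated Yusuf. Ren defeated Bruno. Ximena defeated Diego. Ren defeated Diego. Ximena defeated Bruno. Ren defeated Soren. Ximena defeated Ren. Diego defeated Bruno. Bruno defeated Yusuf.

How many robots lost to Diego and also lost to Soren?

1

Diego beat: Bruno, Soren, Yusuf.
Soren beat: Bruno, Ximena.
Both beat: Bruno — 1.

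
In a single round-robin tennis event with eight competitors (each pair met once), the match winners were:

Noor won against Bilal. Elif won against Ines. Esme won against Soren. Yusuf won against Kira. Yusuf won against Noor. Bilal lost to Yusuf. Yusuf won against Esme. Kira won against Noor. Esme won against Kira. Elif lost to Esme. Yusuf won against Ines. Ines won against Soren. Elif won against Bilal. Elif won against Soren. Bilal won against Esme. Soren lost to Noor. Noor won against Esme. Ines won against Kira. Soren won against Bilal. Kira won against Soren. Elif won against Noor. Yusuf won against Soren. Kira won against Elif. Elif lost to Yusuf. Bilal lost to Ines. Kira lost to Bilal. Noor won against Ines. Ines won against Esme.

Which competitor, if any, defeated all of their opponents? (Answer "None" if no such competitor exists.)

Yusuf

Yusuf has 7 wins out of 7 opponents — a perfect record.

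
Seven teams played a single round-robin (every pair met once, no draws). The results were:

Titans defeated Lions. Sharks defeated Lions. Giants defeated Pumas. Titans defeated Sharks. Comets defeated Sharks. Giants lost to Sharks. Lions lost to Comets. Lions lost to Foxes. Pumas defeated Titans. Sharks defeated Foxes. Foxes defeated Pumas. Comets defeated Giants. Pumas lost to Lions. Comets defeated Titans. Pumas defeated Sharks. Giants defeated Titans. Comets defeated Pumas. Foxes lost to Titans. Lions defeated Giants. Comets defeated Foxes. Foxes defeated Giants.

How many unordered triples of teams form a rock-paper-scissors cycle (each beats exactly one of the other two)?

8

Win totals: Pumas 2, Foxes 3, Comets 6, Sharks 3, Lions 2, Giants 2, Titans 3.
A team with w wins dominates both others in C(w,2) triples; summing gives 1 + 3 + 15 + 3 + 1 + 1 + 3 = 27 transitive triples.
Total triples C(7,3) = 35, so cyclic triples = 35 − 27 = 8.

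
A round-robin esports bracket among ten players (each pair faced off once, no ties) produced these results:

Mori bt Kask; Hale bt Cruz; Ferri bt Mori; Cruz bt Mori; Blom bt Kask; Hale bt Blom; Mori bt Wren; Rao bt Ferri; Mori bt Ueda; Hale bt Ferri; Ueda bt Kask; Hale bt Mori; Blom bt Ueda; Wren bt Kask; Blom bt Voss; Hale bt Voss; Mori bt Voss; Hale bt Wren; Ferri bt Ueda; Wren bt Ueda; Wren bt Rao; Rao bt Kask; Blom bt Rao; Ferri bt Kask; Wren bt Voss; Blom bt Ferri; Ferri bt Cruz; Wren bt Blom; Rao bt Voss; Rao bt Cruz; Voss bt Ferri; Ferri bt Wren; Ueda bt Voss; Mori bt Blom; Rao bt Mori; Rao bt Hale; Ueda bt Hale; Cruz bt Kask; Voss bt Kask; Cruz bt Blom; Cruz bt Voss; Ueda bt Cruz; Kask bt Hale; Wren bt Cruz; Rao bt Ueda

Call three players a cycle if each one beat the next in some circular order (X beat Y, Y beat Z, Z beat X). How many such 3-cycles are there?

Win totals: Hale 6, Rao 7, Wren 6, Mori 5, Cruz 4, Voss 2, Blom 5, Ueda 4, Kask 1, Ferri 5.
A player with w wins dominates both others in C(w,2) triples; summing gives 15 + 21 + 15 + 10 + 6 + 1 + 10 + 6 + 0 + 10 = 94 transitive triples.
Total triples C(10,3) = 120, so cyclic triples = 120 − 94 = 26.

26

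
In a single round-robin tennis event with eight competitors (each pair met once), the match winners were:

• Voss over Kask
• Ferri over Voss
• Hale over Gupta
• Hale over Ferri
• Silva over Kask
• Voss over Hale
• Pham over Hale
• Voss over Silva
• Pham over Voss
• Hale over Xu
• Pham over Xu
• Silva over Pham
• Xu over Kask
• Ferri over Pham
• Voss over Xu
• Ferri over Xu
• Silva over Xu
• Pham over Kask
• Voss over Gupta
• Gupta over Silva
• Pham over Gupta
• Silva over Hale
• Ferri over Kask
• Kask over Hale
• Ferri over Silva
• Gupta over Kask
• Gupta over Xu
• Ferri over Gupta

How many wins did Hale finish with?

3

Hale's results: beat Xu, Gupta, Ferri; lost to Voss, Kask, Pham, Silva.
That is 3 wins.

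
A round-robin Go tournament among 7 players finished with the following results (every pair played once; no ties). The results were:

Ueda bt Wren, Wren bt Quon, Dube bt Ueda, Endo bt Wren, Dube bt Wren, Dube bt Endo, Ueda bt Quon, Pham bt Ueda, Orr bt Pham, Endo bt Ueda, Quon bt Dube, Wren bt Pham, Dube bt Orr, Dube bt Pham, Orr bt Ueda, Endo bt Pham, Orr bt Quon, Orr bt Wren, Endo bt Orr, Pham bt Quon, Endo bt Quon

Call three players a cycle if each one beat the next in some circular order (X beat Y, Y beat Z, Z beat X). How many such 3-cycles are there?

6

Win totals: Quon 1, Wren 2, Orr 4, Ueda 2, Endo 5, Dube 5, Pham 2.
A player with w wins dominates both others in C(w,2) triples; summing gives 0 + 1 + 6 + 1 + 10 + 10 + 1 = 29 transitive triples.
Total triples C(7,3) = 35, so cyclic triples = 35 − 29 = 6.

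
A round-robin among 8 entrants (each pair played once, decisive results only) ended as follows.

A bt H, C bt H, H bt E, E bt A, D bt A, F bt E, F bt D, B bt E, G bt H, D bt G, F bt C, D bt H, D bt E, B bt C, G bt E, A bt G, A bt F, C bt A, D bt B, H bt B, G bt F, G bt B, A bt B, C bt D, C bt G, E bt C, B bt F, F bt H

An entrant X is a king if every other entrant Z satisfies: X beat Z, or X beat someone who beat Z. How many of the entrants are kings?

A reaches everyone (king).
B reaches everyone (king).
C reaches everyone (king).
D reaches everyone (king).
E reaches everyone (king).
F reaches everyone (king).
G reaches everyone (king).
H cannot reach D, G in two steps.
Kings: A, B, C, D, E, F, G — 7.

7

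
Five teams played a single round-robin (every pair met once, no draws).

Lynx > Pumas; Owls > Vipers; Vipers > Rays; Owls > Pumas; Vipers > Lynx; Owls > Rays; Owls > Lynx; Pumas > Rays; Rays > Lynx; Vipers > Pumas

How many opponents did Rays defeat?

Rays' results: beat Lynx; lost to Vipers, Owls, Pumas.
That is 1 win.

1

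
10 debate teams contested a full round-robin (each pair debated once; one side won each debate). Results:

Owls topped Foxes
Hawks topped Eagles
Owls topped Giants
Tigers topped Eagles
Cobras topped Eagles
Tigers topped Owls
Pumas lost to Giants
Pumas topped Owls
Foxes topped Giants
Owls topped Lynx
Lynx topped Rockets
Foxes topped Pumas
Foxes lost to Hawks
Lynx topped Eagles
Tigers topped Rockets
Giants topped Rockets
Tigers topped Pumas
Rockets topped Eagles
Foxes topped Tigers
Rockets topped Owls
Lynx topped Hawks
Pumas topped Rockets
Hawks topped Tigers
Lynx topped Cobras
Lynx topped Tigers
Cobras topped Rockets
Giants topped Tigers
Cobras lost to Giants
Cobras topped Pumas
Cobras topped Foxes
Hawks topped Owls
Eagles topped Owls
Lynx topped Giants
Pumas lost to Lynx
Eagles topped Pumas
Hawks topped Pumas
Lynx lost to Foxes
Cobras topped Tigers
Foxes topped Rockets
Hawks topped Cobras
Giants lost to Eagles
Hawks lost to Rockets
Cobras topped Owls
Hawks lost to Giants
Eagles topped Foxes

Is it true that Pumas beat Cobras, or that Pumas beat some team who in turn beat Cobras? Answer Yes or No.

No

Pumas did not beat Cobras directly.
Pumas beat Rockets, Owls, but each of them lost to Cobras. No two-step path.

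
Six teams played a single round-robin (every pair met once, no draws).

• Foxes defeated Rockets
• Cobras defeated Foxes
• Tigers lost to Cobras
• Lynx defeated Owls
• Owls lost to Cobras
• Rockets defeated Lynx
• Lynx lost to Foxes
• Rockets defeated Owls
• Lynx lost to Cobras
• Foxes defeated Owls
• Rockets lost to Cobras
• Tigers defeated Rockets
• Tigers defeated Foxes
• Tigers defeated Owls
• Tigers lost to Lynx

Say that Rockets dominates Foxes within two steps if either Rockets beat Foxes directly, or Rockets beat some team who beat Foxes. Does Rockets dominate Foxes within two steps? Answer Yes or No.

Rockets did not beat Foxes directly.
Rockets beat Lynx, Owls, but each of them lost to Foxes. No two-step path.

No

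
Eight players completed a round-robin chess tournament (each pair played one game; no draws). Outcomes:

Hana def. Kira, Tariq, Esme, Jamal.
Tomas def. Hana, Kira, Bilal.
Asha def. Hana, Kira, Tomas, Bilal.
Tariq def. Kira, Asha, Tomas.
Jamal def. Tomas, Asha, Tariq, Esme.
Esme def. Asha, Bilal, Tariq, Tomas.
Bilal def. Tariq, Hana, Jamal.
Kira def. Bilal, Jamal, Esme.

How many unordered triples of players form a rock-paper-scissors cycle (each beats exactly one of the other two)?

20

Win totals: Asha 4, Kira 3, Esme 4, Hana 4, Tariq 3, Tomas 3, Bilal 3, Jamal 4.
A player with w wins dominates both others in C(w,2) triples; summing gives 6 + 3 + 6 + 6 + 3 + 3 + 3 + 6 = 36 transitive triples.
Total triples C(8,3) = 56, so cyclic triples = 56 − 36 = 20.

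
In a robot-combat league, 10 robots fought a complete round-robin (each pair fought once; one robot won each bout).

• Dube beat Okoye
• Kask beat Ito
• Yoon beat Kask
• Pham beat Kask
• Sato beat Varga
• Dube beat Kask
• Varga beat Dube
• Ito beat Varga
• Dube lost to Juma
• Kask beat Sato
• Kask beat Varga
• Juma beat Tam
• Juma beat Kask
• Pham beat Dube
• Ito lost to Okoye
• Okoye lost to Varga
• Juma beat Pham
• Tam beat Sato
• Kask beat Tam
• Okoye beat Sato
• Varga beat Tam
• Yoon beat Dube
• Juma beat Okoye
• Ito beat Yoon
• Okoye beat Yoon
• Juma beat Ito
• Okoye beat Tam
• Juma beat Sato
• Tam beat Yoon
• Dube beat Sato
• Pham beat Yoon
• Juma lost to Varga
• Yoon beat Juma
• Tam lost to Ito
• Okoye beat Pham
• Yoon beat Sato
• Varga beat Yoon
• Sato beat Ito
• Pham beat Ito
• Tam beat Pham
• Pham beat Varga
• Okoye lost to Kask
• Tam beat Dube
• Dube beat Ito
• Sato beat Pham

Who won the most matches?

Juma

Win totals: Dube 4, Yoon 4, Sato 3, Juma 7, Varga 5, Pham 5, Tam 4, Okoye 5, Kask 5, Ito 3.
Juma leads with 7 wins (next highest: 5).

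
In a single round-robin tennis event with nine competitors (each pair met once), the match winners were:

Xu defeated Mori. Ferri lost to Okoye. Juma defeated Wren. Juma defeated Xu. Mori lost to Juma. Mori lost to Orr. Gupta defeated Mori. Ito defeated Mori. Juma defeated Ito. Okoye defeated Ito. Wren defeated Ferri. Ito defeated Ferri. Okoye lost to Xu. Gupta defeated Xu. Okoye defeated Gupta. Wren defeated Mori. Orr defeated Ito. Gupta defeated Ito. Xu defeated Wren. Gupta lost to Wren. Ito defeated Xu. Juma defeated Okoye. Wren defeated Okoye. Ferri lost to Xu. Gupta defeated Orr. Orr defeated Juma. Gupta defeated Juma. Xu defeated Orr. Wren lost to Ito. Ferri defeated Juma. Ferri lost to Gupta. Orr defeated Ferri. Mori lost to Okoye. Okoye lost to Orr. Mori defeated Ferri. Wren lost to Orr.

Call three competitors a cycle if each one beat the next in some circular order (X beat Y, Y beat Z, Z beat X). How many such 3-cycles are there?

Win totals: Juma 5, Ito 4, Okoye 4, Orr 6, Wren 4, Ferri 1, Xu 5, Mori 1, Gupta 6.
A competitor with w wins dominates both others in C(w,2) triples; summing gives 10 + 6 + 6 + 15 + 6 + 0 + 10 + 0 + 15 = 68 transitive triples.
Total triples C(9,3) = 84, so cyclic triples = 84 − 68 = 16.

16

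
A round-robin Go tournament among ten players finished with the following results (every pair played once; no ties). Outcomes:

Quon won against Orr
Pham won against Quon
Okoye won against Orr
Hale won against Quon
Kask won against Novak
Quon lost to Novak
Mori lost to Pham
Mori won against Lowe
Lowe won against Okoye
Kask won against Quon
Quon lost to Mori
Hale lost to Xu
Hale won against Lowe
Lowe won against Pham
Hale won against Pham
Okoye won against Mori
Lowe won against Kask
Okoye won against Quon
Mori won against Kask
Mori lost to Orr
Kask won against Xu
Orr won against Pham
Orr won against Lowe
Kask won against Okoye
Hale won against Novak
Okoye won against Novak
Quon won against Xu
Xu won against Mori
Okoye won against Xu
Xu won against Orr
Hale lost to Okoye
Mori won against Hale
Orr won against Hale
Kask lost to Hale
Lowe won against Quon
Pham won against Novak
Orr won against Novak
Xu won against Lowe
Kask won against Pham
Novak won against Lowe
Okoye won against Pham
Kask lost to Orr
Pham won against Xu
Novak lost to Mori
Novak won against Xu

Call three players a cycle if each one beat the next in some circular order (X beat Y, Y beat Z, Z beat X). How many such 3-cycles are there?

32

Win totals: Orr 6, Mori 5, Pham 4, Quon 2, Hale 5, Novak 3, Okoye 7, Xu 4, Kask 5, Lowe 4.
A player with w wins dominates both others in C(w,2) triples; summing gives 15 + 10 + 6 + 1 + 10 + 3 + 21 + 6 + 10 + 6 = 88 transitive triples.
Total triples C(10,3) = 120, so cyclic triples = 120 − 88 = 32.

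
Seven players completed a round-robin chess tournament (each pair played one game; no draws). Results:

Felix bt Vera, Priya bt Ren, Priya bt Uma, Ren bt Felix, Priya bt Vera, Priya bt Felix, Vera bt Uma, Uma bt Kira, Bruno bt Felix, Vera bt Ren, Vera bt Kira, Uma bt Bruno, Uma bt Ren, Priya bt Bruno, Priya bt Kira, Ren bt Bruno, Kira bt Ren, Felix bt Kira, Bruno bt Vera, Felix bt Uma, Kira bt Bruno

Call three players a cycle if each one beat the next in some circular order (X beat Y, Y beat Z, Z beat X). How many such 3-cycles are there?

Win totals: Bruno 2, Ren 2, Kira 2, Uma 3, Vera 3, Felix 3, Priya 6.
A player with w wins dominates both others in C(w,2) triples; summing gives 1 + 1 + 1 + 3 + 3 + 3 + 15 = 27 transitive triples.
Total triples C(7,3) = 35, so cyclic triples = 35 − 27 = 8.

8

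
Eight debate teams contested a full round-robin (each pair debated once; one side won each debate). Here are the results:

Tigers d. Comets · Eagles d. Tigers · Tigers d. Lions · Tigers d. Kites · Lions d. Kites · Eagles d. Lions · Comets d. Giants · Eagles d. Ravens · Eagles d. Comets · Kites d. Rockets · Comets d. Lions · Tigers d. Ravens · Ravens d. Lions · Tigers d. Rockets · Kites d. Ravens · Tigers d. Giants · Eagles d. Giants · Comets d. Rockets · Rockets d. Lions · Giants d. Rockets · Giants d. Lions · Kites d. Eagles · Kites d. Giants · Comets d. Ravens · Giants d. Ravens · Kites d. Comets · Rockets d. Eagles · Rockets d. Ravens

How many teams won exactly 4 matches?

1

Win totals: Rockets 3, Giants 3, Lions 1, Tigers 6, Eagles 5, Ravens 1, Kites 5, Comets 4.
Exactly 4: Comets — 1 team.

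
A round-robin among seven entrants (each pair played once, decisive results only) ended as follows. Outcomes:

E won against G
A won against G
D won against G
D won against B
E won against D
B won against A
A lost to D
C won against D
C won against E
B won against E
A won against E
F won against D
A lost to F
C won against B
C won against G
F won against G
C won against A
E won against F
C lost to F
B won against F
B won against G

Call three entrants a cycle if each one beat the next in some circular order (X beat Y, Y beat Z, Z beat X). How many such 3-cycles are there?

Win totals: A 2, B 4, C 5, D 3, E 3, F 4, G 0.
An entrant with w wins dominates both others in C(w,2) triples; summing gives 1 + 6 + 10 + 3 + 3 + 6 + 0 = 29 transitive triples.
Total triples C(7,3) = 35, so cyclic triples = 35 − 29 = 6.

6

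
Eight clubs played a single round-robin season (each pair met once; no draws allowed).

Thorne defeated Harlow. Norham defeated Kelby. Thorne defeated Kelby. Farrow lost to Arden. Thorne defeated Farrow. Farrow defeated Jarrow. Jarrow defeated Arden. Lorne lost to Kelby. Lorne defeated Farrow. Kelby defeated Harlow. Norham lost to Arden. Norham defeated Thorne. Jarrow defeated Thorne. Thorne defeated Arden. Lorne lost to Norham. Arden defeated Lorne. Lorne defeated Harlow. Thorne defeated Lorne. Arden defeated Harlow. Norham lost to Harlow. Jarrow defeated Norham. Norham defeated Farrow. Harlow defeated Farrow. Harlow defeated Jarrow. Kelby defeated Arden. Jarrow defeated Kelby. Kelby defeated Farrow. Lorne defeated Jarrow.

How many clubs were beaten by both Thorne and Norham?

3

Thorne beat: Lorne, Arden, Kelby, Harlow, Farrow.
Norham beat: Lorne, Kelby, Thorne, Farrow.
Both beat: Lorne, Kelby, Farrow — 3.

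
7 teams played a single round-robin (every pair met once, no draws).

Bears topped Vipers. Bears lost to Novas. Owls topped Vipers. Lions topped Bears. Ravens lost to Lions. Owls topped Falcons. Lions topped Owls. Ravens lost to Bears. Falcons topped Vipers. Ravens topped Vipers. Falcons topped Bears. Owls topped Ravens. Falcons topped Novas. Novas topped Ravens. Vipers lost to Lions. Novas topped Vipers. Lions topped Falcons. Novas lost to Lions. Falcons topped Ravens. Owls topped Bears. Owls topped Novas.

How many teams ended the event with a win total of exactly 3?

1

Win totals: Vipers 0, Owls 5, Bears 2, Novas 3, Falcons 4, Ravens 1, Lions 6.
Exactly 3: Novas — 1 team.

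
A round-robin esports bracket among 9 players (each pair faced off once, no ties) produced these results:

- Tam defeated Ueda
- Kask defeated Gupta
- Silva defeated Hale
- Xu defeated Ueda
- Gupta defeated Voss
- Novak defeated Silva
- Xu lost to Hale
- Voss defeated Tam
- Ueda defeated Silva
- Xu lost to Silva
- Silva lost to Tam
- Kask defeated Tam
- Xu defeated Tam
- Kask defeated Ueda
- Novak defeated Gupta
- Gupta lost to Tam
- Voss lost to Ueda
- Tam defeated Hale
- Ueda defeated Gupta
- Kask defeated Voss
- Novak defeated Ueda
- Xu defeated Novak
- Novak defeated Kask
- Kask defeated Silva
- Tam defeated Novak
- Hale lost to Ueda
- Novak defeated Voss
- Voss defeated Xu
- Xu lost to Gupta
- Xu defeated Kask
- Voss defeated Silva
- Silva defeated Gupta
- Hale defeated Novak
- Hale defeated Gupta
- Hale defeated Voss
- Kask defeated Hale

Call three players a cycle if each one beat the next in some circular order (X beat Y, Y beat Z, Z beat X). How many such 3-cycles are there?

24

Win totals: Xu 4, Ueda 4, Voss 3, Hale 4, Silva 3, Novak 5, Tam 5, Gupta 2, Kask 6.
A player with w wins dominates both others in C(w,2) triples; summing gives 6 + 6 + 3 + 6 + 3 + 10 + 10 + 1 + 15 = 60 transitive triples.
Total triples C(9,3) = 84, so cyclic triples = 84 − 60 = 24.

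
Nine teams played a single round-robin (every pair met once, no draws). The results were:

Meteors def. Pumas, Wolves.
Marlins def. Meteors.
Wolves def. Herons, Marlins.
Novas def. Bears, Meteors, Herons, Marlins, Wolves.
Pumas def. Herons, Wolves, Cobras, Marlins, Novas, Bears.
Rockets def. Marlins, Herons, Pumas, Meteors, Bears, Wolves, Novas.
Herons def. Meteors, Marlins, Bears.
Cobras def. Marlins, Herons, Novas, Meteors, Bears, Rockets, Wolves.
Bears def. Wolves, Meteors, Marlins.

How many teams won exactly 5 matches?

Win totals: Novas 5, Meteors 2, Herons 3, Bears 3, Pumas 6, Wolves 2, Rockets 7, Cobras 7, Marlins 1.
Exactly 5: Novas — 1 team.

1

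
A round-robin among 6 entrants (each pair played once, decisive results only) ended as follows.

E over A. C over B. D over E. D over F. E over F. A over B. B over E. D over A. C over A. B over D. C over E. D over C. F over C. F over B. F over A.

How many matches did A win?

A's results: beat B; lost to C, D, E, F.
That is 1 win.

1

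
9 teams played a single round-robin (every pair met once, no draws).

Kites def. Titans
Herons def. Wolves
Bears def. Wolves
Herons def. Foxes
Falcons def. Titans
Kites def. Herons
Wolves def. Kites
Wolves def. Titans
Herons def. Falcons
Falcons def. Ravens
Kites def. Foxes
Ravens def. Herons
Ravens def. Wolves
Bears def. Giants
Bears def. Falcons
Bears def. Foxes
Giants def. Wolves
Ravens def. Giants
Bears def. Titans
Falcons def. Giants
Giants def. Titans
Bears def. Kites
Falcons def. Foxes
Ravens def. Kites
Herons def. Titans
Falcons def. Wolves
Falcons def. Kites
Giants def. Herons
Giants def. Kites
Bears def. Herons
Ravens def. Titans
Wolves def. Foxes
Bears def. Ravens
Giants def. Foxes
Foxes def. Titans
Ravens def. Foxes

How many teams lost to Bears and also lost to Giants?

5

Bears beat: Ravens, Giants, Kites, Titans, Falcons, Foxes, Wolves, Herons.
Giants beat: Kites, Titans, Foxes, Wolves, Herons.
Both beat: Kites, Titans, Foxes, Wolves, Herons — 5.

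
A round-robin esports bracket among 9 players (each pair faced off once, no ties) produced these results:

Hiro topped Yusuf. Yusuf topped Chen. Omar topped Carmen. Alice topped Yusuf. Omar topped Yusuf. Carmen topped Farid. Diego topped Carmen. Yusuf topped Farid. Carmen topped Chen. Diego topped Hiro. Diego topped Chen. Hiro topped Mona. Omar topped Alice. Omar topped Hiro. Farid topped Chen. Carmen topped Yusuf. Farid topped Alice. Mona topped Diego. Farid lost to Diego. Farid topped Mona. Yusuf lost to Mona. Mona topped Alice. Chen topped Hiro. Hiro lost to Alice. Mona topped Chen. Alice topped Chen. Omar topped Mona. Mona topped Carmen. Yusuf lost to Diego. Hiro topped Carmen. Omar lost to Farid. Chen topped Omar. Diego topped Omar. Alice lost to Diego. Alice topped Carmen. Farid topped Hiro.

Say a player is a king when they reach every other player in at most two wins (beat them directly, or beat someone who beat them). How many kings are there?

Alice cannot reach Diego in two steps.
Mona reaches everyone (king).
Diego reaches everyone (king).
Carmen cannot reach Diego in two steps.
Omar reaches everyone (king).
Hiro cannot reach Omar in two steps.
Chen cannot reach Diego, Farid in two steps.
Farid reaches everyone (king).
Yusuf cannot reach Diego, Carmen in two steps.
Kings: Mona, Diego, Omar, Farid — 4.

4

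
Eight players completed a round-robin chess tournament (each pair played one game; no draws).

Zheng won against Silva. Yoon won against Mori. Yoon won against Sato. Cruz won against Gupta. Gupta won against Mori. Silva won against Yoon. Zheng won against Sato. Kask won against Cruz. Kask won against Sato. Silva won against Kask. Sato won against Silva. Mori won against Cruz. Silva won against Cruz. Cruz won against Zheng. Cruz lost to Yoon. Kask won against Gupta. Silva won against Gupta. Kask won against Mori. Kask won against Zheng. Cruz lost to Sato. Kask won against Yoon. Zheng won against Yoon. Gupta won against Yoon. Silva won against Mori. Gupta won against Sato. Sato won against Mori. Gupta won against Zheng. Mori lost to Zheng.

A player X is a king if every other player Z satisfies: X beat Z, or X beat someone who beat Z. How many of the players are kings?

Cruz cannot reach Kask in two steps.
Sato reaches everyone (king).
Zheng reaches everyone (king).
Mori cannot reach Sato, Yoon, Kask, Silva in two steps.
Yoon cannot reach Kask in two steps.
Kask reaches everyone (king).
Silva reaches everyone (king).
Gupta cannot reach Kask in two steps.
Kings: Sato, Zheng, Kask, Silva — 4.

4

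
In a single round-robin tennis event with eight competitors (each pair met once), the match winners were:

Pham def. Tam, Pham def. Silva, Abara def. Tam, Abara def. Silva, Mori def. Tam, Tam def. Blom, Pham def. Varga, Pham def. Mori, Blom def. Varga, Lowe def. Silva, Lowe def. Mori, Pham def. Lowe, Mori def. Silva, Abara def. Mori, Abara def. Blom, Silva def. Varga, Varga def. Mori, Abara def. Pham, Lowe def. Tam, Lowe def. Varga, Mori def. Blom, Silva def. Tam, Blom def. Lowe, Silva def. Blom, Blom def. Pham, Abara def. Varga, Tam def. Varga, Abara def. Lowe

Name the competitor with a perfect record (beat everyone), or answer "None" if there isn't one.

Abara

Abara has 7 wins out of 7 opponents — a perfect record.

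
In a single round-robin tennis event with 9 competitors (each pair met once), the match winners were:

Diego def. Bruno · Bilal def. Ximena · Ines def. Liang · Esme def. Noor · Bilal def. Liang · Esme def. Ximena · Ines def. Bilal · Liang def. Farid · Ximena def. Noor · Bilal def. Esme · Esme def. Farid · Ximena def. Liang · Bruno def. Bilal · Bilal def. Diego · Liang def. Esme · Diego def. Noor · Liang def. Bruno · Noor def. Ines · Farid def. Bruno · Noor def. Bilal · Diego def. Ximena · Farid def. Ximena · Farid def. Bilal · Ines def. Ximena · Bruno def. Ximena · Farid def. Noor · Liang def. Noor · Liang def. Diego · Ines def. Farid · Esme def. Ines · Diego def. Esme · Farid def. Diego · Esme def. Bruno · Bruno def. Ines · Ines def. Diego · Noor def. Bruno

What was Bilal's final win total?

Bilal's results: beat Ximena, Esme, Diego, Liang; lost to Ines, Farid, Bruno, Noor.
That is 4 wins.

4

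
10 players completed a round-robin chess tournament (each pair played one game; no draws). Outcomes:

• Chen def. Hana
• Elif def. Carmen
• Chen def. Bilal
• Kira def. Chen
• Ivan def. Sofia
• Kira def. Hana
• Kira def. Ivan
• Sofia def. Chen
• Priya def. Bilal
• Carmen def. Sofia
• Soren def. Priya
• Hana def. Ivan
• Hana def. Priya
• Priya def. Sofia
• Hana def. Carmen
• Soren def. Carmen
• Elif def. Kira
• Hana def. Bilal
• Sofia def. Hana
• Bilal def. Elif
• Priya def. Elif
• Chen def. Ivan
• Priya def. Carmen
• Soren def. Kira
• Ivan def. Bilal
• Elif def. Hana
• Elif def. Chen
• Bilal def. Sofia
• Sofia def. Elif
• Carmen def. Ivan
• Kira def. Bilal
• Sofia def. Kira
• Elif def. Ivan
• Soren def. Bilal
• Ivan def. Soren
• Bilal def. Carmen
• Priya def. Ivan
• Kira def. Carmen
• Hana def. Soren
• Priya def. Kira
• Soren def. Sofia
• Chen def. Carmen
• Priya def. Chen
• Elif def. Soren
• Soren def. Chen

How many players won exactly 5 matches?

Win totals: Elif 6, Kira 5, Carmen 2, Soren 6, Priya 7, Ivan 3, Bilal 3, Hana 5, Sofia 4, Chen 4.
Exactly 5: Kira, Hana — 2 players.

2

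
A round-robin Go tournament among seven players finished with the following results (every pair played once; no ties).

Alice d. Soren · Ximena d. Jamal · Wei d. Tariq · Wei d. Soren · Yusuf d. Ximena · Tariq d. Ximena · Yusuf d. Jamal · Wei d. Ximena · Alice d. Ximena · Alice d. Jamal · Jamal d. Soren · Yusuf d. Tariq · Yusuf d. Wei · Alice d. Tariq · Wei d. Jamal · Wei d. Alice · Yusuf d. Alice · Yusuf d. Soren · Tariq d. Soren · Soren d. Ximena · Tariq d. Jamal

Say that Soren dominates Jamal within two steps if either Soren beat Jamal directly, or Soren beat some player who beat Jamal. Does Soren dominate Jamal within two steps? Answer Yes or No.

Soren did not beat Jamal directly.
Soren beat Ximena. Of those, Ximena beat Jamal.

Yes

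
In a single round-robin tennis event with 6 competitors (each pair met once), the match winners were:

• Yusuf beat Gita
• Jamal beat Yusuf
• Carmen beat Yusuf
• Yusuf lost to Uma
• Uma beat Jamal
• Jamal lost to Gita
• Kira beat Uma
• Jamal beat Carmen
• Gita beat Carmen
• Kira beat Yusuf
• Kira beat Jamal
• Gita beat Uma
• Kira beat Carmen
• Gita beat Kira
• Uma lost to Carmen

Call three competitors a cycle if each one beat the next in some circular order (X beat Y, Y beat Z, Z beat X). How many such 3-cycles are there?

Win totals: Yusuf 1, Gita 4, Jamal 2, Kira 4, Uma 2, Carmen 2.
A competitor with w wins dominates both others in C(w,2) triples; summing gives 0 + 6 + 1 + 6 + 1 + 1 = 15 transitive triples.
Total triples C(6,3) = 20, so cyclic triples = 20 − 15 = 5.

5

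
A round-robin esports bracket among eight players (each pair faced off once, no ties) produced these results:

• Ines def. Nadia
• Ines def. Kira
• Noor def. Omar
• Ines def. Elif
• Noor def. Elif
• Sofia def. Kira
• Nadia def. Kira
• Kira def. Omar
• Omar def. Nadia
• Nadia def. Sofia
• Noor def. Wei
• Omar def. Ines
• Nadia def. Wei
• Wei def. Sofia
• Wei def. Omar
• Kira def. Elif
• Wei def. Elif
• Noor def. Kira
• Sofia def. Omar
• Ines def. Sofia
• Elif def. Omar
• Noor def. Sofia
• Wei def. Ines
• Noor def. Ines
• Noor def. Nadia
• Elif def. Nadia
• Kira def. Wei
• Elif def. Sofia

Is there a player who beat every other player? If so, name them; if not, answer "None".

Noor

Noor has 7 wins out of 7 opponents — a perfect record.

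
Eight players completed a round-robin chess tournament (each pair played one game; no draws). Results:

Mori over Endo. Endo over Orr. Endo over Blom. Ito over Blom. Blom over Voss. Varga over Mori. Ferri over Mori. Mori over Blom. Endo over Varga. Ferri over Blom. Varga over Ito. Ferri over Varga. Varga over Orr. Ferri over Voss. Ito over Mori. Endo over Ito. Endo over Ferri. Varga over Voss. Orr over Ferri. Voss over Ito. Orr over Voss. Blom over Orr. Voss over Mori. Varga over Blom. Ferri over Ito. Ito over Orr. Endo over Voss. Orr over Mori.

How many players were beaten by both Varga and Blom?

Varga beat: Orr, Blom, Mori, Ito, Voss.
Blom beat: Orr, Voss.
Both beat: Orr, Voss — 2.

2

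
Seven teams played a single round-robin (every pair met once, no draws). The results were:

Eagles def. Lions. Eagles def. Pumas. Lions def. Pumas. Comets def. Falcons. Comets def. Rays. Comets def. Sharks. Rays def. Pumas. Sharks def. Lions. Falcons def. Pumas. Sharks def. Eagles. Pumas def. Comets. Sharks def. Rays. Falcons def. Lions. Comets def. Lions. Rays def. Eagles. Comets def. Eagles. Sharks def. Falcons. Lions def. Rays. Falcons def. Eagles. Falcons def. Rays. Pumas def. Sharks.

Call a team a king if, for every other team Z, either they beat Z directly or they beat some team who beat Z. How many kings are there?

Lions cannot reach Falcons in two steps.
Sharks cannot reach Comets in two steps.
Rays cannot reach Falcons in two steps.
Pumas reaches everyone (king).
Falcons reaches everyone (king).
Eagles cannot reach Falcons in two steps.
Comets reaches everyone (king).
Kings: Pumas, Falcons, Comets — 3.

3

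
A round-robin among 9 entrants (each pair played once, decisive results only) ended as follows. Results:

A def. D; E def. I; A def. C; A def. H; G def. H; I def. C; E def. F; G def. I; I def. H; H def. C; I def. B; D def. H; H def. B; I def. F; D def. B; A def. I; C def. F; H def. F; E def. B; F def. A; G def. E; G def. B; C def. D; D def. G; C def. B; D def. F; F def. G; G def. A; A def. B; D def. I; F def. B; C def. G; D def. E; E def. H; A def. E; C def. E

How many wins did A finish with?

A's results: beat B, C, D, E, H, I; lost to F, G.
That is 6 wins.

6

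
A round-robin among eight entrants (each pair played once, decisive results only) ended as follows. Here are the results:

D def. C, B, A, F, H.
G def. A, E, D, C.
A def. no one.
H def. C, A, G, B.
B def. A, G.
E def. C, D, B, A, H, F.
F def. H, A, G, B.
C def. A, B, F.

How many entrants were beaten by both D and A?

0

D beat: A, B, C, F, H.
A beat: no one.
No one was beaten by both.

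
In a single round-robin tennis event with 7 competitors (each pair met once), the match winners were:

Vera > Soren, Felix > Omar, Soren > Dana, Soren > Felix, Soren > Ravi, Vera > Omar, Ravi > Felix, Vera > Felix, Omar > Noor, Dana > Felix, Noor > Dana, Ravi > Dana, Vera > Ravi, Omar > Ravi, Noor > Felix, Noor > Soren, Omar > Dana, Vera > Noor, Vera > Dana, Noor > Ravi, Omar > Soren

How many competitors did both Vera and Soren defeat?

3

Vera beat: Noor, Omar, Soren, Dana, Felix, Ravi.
Soren beat: Dana, Felix, Ravi.
Both beat: Dana, Felix, Ravi — 3.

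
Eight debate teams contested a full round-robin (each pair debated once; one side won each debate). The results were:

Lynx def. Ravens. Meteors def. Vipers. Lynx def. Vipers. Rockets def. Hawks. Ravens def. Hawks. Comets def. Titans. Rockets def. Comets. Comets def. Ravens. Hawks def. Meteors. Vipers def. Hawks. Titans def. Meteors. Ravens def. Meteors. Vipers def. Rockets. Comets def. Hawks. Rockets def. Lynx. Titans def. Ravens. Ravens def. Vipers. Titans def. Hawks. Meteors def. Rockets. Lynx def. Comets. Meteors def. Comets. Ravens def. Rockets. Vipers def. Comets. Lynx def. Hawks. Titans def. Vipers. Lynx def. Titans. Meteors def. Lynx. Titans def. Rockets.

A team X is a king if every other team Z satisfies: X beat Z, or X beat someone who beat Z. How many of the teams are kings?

Titans reaches everyone (king).
Comets cannot reach Lynx in two steps.
Lynx reaches everyone (king).
Ravens cannot reach Titans in two steps.
Meteors reaches everyone (king).
Hawks cannot reach Titans, Ravens in two steps.
Rockets reaches everyone (king).
Vipers reaches everyone (king).
Kings: Titans, Lynx, Meteors, Rockets, Vipers — 5.

5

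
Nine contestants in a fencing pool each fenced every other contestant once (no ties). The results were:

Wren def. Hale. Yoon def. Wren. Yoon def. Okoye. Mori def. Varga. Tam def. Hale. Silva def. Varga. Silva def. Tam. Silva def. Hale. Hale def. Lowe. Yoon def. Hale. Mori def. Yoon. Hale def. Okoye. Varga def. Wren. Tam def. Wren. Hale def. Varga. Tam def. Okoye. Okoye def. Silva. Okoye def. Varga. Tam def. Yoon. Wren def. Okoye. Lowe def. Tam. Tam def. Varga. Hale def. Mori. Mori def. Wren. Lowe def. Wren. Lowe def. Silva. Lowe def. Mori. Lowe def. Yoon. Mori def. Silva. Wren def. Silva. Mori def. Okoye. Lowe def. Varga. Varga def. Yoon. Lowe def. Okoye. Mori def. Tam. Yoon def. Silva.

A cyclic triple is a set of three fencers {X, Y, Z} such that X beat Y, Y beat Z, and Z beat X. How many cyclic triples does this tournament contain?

Win totals: Mori 6, Wren 3, Lowe 7, Yoon 4, Tam 5, Silva 3, Varga 2, Okoye 2, Hale 4.
A fencer with w wins dominates both others in C(w,2) triples; summing gives 15 + 3 + 21 + 6 + 10 + 3 + 1 + 1 + 6 = 66 transitive triples.
Total triples C(9,3) = 84, so cyclic triples = 84 − 66 = 18.

18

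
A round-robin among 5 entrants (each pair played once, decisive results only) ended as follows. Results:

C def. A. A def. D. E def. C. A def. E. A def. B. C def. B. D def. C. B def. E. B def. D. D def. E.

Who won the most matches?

Win totals: A 3, B 2, C 2, D 2, E 1.
A leads with 3 wins (next highest: 2).

A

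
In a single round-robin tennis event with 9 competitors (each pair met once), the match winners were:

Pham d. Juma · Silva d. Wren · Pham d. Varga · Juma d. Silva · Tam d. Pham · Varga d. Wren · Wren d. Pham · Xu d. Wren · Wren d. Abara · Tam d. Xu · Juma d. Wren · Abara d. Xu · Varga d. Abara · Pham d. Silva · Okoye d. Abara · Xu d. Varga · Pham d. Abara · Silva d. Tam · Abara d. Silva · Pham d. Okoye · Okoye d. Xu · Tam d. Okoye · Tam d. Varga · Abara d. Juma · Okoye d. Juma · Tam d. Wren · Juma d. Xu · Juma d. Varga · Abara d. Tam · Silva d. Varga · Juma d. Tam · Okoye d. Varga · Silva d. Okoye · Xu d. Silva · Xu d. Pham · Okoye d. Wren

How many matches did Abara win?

Abara's results: beat Silva, Xu, Juma, Tam; lost to Okoye, Pham, Varga, Wren.
That is 4 wins.

4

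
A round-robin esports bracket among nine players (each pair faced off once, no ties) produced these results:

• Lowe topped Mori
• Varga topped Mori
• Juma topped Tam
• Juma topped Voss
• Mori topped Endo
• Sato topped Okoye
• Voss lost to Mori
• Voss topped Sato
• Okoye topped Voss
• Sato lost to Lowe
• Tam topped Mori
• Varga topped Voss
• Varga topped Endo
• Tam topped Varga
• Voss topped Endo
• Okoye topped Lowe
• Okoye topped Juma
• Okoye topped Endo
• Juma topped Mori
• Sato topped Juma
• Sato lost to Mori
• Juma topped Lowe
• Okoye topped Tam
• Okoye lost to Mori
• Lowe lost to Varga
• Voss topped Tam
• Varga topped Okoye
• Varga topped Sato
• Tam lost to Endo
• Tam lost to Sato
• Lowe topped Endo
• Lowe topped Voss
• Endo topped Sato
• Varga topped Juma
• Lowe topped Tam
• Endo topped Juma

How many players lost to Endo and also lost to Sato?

2

Endo beat: Sato, Tam, Juma.
Sato beat: Okoye, Tam, Juma.
Both beat: Tam, Juma — 2.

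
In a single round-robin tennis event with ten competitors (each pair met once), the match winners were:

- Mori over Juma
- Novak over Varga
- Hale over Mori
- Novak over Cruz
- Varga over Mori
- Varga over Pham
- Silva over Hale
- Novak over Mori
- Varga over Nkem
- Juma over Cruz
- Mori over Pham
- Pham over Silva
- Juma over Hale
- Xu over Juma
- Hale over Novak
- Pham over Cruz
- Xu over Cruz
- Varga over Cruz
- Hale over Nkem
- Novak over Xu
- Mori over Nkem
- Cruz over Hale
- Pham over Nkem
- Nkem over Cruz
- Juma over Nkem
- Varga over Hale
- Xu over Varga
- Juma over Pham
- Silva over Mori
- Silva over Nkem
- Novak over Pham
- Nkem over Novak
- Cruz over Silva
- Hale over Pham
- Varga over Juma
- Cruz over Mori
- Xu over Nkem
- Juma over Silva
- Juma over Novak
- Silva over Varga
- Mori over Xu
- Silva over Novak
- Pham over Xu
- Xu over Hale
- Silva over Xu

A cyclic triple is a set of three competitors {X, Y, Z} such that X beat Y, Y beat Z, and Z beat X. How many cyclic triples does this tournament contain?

33

Win totals: Hale 4, Varga 6, Novak 5, Pham 4, Cruz 3, Juma 6, Mori 4, Nkem 2, Silva 6, Xu 5.
A competitor with w wins dominates both others in C(w,2) triples; summing gives 6 + 15 + 10 + 6 + 3 + 15 + 6 + 1 + 15 + 10 = 87 transitive triples.
Total triples C(10,3) = 120, so cyclic triples = 120 − 87 = 33.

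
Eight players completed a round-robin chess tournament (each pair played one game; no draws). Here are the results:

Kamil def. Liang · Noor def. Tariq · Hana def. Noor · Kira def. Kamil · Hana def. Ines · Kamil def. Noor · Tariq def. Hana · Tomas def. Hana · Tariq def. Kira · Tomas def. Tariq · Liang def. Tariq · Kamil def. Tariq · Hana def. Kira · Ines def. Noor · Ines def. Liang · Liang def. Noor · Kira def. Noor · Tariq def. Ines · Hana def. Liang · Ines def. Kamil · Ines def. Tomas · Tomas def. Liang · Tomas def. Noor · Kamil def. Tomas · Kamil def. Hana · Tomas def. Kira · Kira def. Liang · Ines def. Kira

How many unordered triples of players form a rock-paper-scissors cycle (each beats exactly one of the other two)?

Win totals: Liang 2, Tariq 3, Hana 4, Noor 1, Tomas 5, Ines 5, Kira 3, Kamil 5.
A player with w wins dominates both others in C(w,2) triples; summing gives 1 + 3 + 6 + 0 + 10 + 10 + 3 + 10 = 43 transitive triples.
Total triples C(8,3) = 56, so cyclic triples = 56 − 43 = 13.

13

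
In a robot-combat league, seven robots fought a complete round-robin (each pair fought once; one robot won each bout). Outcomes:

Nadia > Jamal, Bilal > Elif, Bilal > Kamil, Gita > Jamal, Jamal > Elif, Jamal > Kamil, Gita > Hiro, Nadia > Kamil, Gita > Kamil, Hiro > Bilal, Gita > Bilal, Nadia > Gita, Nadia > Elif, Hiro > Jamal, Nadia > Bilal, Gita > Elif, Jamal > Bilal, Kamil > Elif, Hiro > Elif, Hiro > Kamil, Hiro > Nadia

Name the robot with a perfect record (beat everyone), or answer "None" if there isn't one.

Highest win total is Nadia with 5 (out of 6 possible).
Nadia lost to Hiro, so no robot went undefeated.

None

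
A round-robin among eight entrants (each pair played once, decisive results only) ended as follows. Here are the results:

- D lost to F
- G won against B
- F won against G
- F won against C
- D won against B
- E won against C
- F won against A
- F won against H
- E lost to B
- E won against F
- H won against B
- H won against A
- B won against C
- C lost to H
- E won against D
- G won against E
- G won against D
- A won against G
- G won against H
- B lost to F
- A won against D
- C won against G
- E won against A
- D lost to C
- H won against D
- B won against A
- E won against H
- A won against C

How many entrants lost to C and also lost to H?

C beat: D, G.
H beat: A, B, C, D.
Both beat: D — 1.

1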